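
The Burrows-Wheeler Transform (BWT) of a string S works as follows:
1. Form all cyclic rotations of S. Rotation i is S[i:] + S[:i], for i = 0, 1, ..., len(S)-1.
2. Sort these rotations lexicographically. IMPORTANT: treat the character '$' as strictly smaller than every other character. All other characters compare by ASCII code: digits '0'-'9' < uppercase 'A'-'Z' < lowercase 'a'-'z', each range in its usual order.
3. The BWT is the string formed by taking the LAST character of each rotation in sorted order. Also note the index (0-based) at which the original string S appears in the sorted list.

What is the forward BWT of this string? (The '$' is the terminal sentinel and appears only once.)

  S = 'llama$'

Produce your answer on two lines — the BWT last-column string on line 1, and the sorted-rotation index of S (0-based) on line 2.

All 6 rotations (rotation i = S[i:]+S[:i]):
  rot[0] = llama$
  rot[1] = lama$l
  rot[2] = ama$ll
  rot[3] = ma$lla
  rot[4] = a$llam
  rot[5] = $llama
Sorted (with $ < everything):
  sorted[0] = $llama  (last char: 'a')
  sorted[1] = a$llam  (last char: 'm')
  sorted[2] = ama$ll  (last char: 'l')
  sorted[3] = lama$l  (last char: 'l')
  sorted[4] = llama$  (last char: '$')
  sorted[5] = ma$lla  (last char: 'a')
Last column: amll$a
Original string S is at sorted index 4

Answer: amll$a
4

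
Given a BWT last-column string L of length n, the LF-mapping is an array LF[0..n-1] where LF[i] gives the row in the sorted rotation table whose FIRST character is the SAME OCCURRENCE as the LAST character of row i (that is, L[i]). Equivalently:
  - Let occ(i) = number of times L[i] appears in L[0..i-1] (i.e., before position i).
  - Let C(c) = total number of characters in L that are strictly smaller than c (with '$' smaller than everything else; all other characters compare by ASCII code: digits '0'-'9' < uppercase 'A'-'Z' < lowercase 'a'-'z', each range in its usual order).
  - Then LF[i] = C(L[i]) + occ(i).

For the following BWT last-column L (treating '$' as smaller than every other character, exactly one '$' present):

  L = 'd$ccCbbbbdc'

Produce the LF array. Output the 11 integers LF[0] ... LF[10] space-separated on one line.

Answer: 9 0 6 7 1 2 3 4 5 10 8

Derivation:
Char counts: '$':1, 'C':1, 'b':4, 'c':3, 'd':2
C (first-col start): C('$')=0, C('C')=1, C('b')=2, C('c')=6, C('d')=9
L[0]='d': occ=0, LF[0]=C('d')+0=9+0=9
L[1]='$': occ=0, LF[1]=C('$')+0=0+0=0
L[2]='c': occ=0, LF[2]=C('c')+0=6+0=6
L[3]='c': occ=1, LF[3]=C('c')+1=6+1=7
L[4]='C': occ=0, LF[4]=C('C')+0=1+0=1
L[5]='b': occ=0, LF[5]=C('b')+0=2+0=2
L[6]='b': occ=1, LF[6]=C('b')+1=2+1=3
L[7]='b': occ=2, LF[7]=C('b')+2=2+2=4
L[8]='b': occ=3, LF[8]=C('b')+3=2+3=5
L[9]='d': occ=1, LF[9]=C('d')+1=9+1=10
L[10]='c': occ=2, LF[10]=C('c')+2=6+2=8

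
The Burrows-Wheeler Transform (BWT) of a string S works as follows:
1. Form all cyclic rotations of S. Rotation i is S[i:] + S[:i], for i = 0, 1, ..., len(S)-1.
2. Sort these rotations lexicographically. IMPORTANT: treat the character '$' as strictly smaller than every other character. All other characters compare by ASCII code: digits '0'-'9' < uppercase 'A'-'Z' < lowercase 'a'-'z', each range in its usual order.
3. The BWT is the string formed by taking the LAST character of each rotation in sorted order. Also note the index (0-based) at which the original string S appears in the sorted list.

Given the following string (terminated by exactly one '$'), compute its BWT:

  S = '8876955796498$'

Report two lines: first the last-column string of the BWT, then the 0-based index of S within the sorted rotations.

Answer: 8695978598$674
10

Derivation:
All 14 rotations (rotation i = S[i:]+S[:i]):
  rot[0] = 8876955796498$
  rot[1] = 876955796498$8
  rot[2] = 76955796498$88
  rot[3] = 6955796498$887
  rot[4] = 955796498$8876
  rot[5] = 55796498$88769
  rot[6] = 5796498$887695
  rot[7] = 796498$8876955
  rot[8] = 96498$88769557
  rot[9] = 6498$887695579
  rot[10] = 498$8876955796
  rot[11] = 98$88769557964
  rot[12] = 8$887695579649
  rot[13] = $8876955796498
Sorted (with $ < everything):
  sorted[0] = $8876955796498  (last char: '8')
  sorted[1] = 498$8876955796  (last char: '6')
  sorted[2] = 55796498$88769  (last char: '9')
  sorted[3] = 5796498$887695  (last char: '5')
  sorted[4] = 6498$887695579  (last char: '9')
  sorted[5] = 6955796498$887  (last char: '7')
  sorted[6] = 76955796498$88  (last char: '8')
  sorted[7] = 796498$8876955  (last char: '5')
  sorted[8] = 8$887695579649  (last char: '9')
  sorted[9] = 876955796498$8  (last char: '8')
  sorted[10] = 8876955796498$  (last char: '$')
  sorted[11] = 955796498$8876  (last char: '6')
  sorted[12] = 96498$88769557  (last char: '7')
  sorted[13] = 98$88769557964  (last char: '4')
Last column: 8695978598$674
Original string S is at sorted index 10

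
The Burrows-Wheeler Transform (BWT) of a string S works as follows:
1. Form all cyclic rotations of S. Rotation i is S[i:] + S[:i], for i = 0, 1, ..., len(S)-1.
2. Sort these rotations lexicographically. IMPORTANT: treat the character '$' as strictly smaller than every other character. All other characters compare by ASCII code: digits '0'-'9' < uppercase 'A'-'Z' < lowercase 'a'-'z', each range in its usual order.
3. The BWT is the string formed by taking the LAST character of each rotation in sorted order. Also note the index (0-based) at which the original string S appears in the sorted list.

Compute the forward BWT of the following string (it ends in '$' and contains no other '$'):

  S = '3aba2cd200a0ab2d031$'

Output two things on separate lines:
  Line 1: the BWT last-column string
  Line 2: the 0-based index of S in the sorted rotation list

All 20 rotations (rotation i = S[i:]+S[:i]):
  rot[0] = 3aba2cd200a0ab2d031$
  rot[1] = aba2cd200a0ab2d031$3
  rot[2] = ba2cd200a0ab2d031$3a
  rot[3] = a2cd200a0ab2d031$3ab
  rot[4] = 2cd200a0ab2d031$3aba
  rot[5] = cd200a0ab2d031$3aba2
  rot[6] = d200a0ab2d031$3aba2c
  rot[7] = 200a0ab2d031$3aba2cd
  rot[8] = 00a0ab2d031$3aba2cd2
  rot[9] = 0a0ab2d031$3aba2cd20
  rot[10] = a0ab2d031$3aba2cd200
  rot[11] = 0ab2d031$3aba2cd200a
  rot[12] = ab2d031$3aba2cd200a0
  rot[13] = b2d031$3aba2cd200a0a
  rot[14] = 2d031$3aba2cd200a0ab
  rot[15] = d031$3aba2cd200a0ab2
  rot[16] = 031$3aba2cd200a0ab2d
  rot[17] = 31$3aba2cd200a0ab2d0
  rot[18] = 1$3aba2cd200a0ab2d03
  rot[19] = $3aba2cd200a0ab2d031
Sorted (with $ < everything):
  sorted[0] = $3aba2cd200a0ab2d031  (last char: '1')
  sorted[1] = 00a0ab2d031$3aba2cd2  (last char: '2')
  sorted[2] = 031$3aba2cd200a0ab2d  (last char: 'd')
  sorted[3] = 0a0ab2d031$3aba2cd20  (last char: '0')
  sorted[4] = 0ab2d031$3aba2cd200a  (last char: 'a')
  sorted[5] = 1$3aba2cd200a0ab2d03  (last char: '3')
  sorted[6] = 200a0ab2d031$3aba2cd  (last char: 'd')
  sorted[7] = 2cd200a0ab2d031$3aba  (last char: 'a')
  sorted[8] = 2d031$3aba2cd200a0ab  (last char: 'b')
  sorted[9] = 31$3aba2cd200a0ab2d0  (last char: '0')
  sorted[10] = 3aba2cd200a0ab2d031$  (last char: '$')
  sorted[11] = a0ab2d031$3aba2cd200  (last char: '0')
  sorted[12] = a2cd200a0ab2d031$3ab  (last char: 'b')
  sorted[13] = ab2d031$3aba2cd200a0  (last char: '0')
  sorted[14] = aba2cd200a0ab2d031$3  (last char: '3')
  sorted[15] = b2d031$3aba2cd200a0a  (last char: 'a')
  sorted[16] = ba2cd200a0ab2d031$3a  (last char: 'a')
  sorted[17] = cd200a0ab2d031$3aba2  (last char: '2')
  sorted[18] = d031$3aba2cd200a0ab2  (last char: '2')
  sorted[19] = d200a0ab2d031$3aba2c  (last char: 'c')
Last column: 12d0a3dab0$0b03aa22c
Original string S is at sorted index 10

Answer: 12d0a3dab0$0b03aa22c
10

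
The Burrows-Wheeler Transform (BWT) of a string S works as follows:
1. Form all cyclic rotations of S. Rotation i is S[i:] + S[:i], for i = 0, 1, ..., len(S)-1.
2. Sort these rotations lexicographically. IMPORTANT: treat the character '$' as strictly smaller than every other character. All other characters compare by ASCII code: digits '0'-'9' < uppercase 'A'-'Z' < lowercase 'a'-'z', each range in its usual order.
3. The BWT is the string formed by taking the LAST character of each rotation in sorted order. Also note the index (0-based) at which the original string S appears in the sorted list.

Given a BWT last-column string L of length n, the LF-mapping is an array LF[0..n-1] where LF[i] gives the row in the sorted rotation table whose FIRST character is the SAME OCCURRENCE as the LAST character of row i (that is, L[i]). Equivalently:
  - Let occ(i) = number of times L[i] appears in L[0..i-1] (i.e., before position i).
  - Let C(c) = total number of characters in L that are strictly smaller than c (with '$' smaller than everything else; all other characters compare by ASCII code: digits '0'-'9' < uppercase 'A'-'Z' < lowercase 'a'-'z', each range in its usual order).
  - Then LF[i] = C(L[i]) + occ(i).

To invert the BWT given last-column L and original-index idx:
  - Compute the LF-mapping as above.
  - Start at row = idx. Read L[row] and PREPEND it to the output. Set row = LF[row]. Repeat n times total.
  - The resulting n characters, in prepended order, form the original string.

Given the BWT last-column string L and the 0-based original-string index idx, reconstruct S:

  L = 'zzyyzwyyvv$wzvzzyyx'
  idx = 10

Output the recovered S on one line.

Answer: yyvyxzzwwyzyzzvyvz$

Derivation:
LF mapping: 13 14 7 8 15 4 9 10 1 2 0 5 16 3 17 18 11 12 6
Walk LF starting at row 10, prepending L[row]:
  step 1: row=10, L[10]='$', prepend. Next row=LF[10]=0
  step 2: row=0, L[0]='z', prepend. Next row=LF[0]=13
  step 3: row=13, L[13]='v', prepend. Next row=LF[13]=3
  step 4: row=3, L[3]='y', prepend. Next row=LF[3]=8
  step 5: row=8, L[8]='v', prepend. Next row=LF[8]=1
  step 6: row=1, L[1]='z', prepend. Next row=LF[1]=14
  step 7: row=14, L[14]='z', prepend. Next row=LF[14]=17
  step 8: row=17, L[17]='y', prepend. Next row=LF[17]=12
  step 9: row=12, L[12]='z', prepend. Next row=LF[12]=16
  step 10: row=16, L[16]='y', prepend. Next row=LF[16]=11
  step 11: row=11, L[11]='w', prepend. Next row=LF[11]=5
  step 12: row=5, L[5]='w', prepend. Next row=LF[5]=4
  step 13: row=4, L[4]='z', prepend. Next row=LF[4]=15
  step 14: row=15, L[15]='z', prepend. Next row=LF[15]=18
  step 15: row=18, L[18]='x', prepend. Next row=LF[18]=6
  step 16: row=6, L[6]='y', prepend. Next row=LF[6]=9
  step 17: row=9, L[9]='v', prepend. Next row=LF[9]=2
  step 18: row=2, L[2]='y', prepend. Next row=LF[2]=7
  step 19: row=7, L[7]='y', prepend. Next row=LF[7]=10
Reversed output: yyvyxzzwwyzyzzvyvz$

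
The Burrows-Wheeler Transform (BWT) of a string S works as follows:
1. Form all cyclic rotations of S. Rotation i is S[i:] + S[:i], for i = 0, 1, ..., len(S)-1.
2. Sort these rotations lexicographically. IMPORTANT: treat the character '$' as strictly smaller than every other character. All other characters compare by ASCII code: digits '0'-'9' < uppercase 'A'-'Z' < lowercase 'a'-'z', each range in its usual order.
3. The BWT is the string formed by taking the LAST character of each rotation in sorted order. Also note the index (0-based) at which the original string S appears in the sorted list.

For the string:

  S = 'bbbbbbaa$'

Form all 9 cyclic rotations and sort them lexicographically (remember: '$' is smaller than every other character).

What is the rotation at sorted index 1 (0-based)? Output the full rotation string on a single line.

All 9 rotations (rotation i = S[i:]+S[:i]):
  rot[0] = bbbbbbaa$
  rot[1] = bbbbbaa$b
  rot[2] = bbbbaa$bb
  rot[3] = bbbaa$bbb
  rot[4] = bbaa$bbbb
  rot[5] = baa$bbbbb
  rot[6] = aa$bbbbbb
  rot[7] = a$bbbbbba
  rot[8] = $bbbbbbaa
Sorted (with $ < everything):
  sorted[0] = $bbbbbbaa
  sorted[1] = a$bbbbbba
  sorted[2] = aa$bbbbbb
  sorted[3] = baa$bbbbb
  sorted[4] = bbaa$bbbb
  sorted[5] = bbbaa$bbb
  sorted[6] = bbbbaa$bb
  sorted[7] = bbbbbaa$b
  sorted[8] = bbbbbbaa$
sorted[1] = a$bbbbbba

Answer: a$bbbbbba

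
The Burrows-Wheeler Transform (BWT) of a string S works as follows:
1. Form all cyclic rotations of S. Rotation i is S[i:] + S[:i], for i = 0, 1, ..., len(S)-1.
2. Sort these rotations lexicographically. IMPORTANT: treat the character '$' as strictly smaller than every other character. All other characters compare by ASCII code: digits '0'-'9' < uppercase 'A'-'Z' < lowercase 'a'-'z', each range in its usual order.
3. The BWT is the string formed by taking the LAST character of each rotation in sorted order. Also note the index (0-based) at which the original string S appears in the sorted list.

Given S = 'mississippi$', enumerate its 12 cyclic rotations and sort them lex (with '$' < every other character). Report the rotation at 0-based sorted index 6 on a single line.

All 12 rotations (rotation i = S[i:]+S[:i]):
  rot[0] = mississippi$
  rot[1] = ississippi$m
  rot[2] = ssissippi$mi
  rot[3] = sissippi$mis
  rot[4] = issippi$miss
  rot[5] = ssippi$missi
  rot[6] = sippi$missis
  rot[7] = ippi$mississ
  rot[8] = ppi$mississi
  rot[9] = pi$mississip
  rot[10] = i$mississipp
  rot[11] = $mississippi
Sorted (with $ < everything):
  sorted[0] = $mississippi
  sorted[1] = i$mississipp
  sorted[2] = ippi$mississ
  sorted[3] = issippi$miss
  sorted[4] = ississippi$m
  sorted[5] = mississippi$
  sorted[6] = pi$mississip
  sorted[7] = ppi$mississi
  sorted[8] = sippi$missis
  sorted[9] = sissippi$mis
  sorted[10] = ssippi$missi
  sorted[11] = ssissippi$mi
sorted[6] = pi$mississip

Answer: pi$mississip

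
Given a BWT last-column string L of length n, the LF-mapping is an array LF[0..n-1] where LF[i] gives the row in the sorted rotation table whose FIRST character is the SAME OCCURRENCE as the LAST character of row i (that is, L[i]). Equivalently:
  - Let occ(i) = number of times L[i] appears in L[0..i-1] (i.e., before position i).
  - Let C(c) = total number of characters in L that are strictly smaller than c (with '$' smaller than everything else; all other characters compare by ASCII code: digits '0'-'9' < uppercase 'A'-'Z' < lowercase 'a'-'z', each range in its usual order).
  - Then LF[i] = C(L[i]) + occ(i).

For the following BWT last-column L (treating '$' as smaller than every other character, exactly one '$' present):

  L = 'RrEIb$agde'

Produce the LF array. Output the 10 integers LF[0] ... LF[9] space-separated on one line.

Char counts: '$':1, 'E':1, 'I':1, 'R':1, 'a':1, 'b':1, 'd':1, 'e':1, 'g':1, 'r':1
C (first-col start): C('$')=0, C('E')=1, C('I')=2, C('R')=3, C('a')=4, C('b')=5, C('d')=6, C('e')=7, C('g')=8, C('r')=9
L[0]='R': occ=0, LF[0]=C('R')+0=3+0=3
L[1]='r': occ=0, LF[1]=C('r')+0=9+0=9
L[2]='E': occ=0, LF[2]=C('E')+0=1+0=1
L[3]='I': occ=0, LF[3]=C('I')+0=2+0=2
L[4]='b': occ=0, LF[4]=C('b')+0=5+0=5
L[5]='$': occ=0, LF[5]=C('$')+0=0+0=0
L[6]='a': occ=0, LF[6]=C('a')+0=4+0=4
L[7]='g': occ=0, LF[7]=C('g')+0=8+0=8
L[8]='d': occ=0, LF[8]=C('d')+0=6+0=6
L[9]='e': occ=0, LF[9]=C('e')+0=7+0=7

Answer: 3 9 1 2 5 0 4 8 6 7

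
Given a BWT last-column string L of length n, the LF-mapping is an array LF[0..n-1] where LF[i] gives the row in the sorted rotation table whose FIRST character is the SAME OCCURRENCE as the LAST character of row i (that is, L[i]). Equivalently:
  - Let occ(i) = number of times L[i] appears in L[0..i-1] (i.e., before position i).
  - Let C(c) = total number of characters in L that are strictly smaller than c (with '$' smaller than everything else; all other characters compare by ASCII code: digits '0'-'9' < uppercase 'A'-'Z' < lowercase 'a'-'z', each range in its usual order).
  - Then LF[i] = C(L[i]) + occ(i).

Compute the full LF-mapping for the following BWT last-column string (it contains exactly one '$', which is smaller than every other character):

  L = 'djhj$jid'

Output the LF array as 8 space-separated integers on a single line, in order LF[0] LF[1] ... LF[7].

Char counts: '$':1, 'd':2, 'h':1, 'i':1, 'j':3
C (first-col start): C('$')=0, C('d')=1, C('h')=3, C('i')=4, C('j')=5
L[0]='d': occ=0, LF[0]=C('d')+0=1+0=1
L[1]='j': occ=0, LF[1]=C('j')+0=5+0=5
L[2]='h': occ=0, LF[2]=C('h')+0=3+0=3
L[3]='j': occ=1, LF[3]=C('j')+1=5+1=6
L[4]='$': occ=0, LF[4]=C('$')+0=0+0=0
L[5]='j': occ=2, LF[5]=C('j')+2=5+2=7
L[6]='i': occ=0, LF[6]=C('i')+0=4+0=4
L[7]='d': occ=1, LF[7]=C('d')+1=1+1=2

Answer: 1 5 3 6 0 7 4 2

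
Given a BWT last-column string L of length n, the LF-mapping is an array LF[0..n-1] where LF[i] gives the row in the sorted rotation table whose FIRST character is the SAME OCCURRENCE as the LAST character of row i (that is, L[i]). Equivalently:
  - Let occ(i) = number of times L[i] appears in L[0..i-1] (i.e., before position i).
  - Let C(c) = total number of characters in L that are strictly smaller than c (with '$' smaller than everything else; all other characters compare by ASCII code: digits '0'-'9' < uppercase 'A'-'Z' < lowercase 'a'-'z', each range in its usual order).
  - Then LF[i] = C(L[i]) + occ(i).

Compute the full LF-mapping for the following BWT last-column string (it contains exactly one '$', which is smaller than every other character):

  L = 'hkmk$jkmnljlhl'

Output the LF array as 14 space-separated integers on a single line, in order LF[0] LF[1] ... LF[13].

Answer: 1 5 11 6 0 3 7 12 13 8 4 9 2 10

Derivation:
Char counts: '$':1, 'h':2, 'j':2, 'k':3, 'l':3, 'm':2, 'n':1
C (first-col start): C('$')=0, C('h')=1, C('j')=3, C('k')=5, C('l')=8, C('m')=11, C('n')=13
L[0]='h': occ=0, LF[0]=C('h')+0=1+0=1
L[1]='k': occ=0, LF[1]=C('k')+0=5+0=5
L[2]='m': occ=0, LF[2]=C('m')+0=11+0=11
L[3]='k': occ=1, LF[3]=C('k')+1=5+1=6
L[4]='$': occ=0, LF[4]=C('$')+0=0+0=0
L[5]='j': occ=0, LF[5]=C('j')+0=3+0=3
L[6]='k': occ=2, LF[6]=C('k')+2=5+2=7
L[7]='m': occ=1, LF[7]=C('m')+1=11+1=12
L[8]='n': occ=0, LF[8]=C('n')+0=13+0=13
L[9]='l': occ=0, LF[9]=C('l')+0=8+0=8
L[10]='j': occ=1, LF[10]=C('j')+1=3+1=4
L[11]='l': occ=1, LF[11]=C('l')+1=8+1=9
L[12]='h': occ=1, LF[12]=C('h')+1=1+1=2
L[13]='l': occ=2, LF[13]=C('l')+2=8+2=10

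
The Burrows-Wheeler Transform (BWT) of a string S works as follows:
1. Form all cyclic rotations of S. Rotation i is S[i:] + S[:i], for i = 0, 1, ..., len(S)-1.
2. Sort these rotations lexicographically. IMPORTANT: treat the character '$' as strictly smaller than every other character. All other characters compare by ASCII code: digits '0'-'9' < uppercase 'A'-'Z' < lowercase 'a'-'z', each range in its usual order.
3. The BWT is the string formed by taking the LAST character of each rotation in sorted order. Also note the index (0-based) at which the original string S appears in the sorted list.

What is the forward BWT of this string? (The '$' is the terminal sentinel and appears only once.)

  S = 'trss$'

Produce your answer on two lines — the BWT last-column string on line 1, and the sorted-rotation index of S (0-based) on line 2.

All 5 rotations (rotation i = S[i:]+S[:i]):
  rot[0] = trss$
  rot[1] = rss$t
  rot[2] = ss$tr
  rot[3] = s$trs
  rot[4] = $trss
Sorted (with $ < everything):
  sorted[0] = $trss  (last char: 's')
  sorted[1] = rss$t  (last char: 't')
  sorted[2] = s$trs  (last char: 's')
  sorted[3] = ss$tr  (last char: 'r')
  sorted[4] = trss$  (last char: '$')
Last column: stsr$
Original string S is at sorted index 4

Answer: stsr$
4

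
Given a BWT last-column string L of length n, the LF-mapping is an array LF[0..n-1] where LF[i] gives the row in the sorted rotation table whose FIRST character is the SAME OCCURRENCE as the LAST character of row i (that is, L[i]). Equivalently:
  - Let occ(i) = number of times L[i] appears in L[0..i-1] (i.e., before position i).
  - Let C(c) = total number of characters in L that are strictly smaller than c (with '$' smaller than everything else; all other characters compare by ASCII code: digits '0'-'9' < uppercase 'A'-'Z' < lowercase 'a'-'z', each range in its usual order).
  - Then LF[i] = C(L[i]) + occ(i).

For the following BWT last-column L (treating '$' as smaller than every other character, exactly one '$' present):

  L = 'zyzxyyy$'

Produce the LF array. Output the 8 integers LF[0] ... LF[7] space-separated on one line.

Char counts: '$':1, 'x':1, 'y':4, 'z':2
C (first-col start): C('$')=0, C('x')=1, C('y')=2, C('z')=6
L[0]='z': occ=0, LF[0]=C('z')+0=6+0=6
L[1]='y': occ=0, LF[1]=C('y')+0=2+0=2
L[2]='z': occ=1, LF[2]=C('z')+1=6+1=7
L[3]='x': occ=0, LF[3]=C('x')+0=1+0=1
L[4]='y': occ=1, LF[4]=C('y')+1=2+1=3
L[5]='y': occ=2, LF[5]=C('y')+2=2+2=4
L[6]='y': occ=3, LF[6]=C('y')+3=2+3=5
L[7]='$': occ=0, LF[7]=C('$')+0=0+0=0

Answer: 6 2 7 1 3 4 5 0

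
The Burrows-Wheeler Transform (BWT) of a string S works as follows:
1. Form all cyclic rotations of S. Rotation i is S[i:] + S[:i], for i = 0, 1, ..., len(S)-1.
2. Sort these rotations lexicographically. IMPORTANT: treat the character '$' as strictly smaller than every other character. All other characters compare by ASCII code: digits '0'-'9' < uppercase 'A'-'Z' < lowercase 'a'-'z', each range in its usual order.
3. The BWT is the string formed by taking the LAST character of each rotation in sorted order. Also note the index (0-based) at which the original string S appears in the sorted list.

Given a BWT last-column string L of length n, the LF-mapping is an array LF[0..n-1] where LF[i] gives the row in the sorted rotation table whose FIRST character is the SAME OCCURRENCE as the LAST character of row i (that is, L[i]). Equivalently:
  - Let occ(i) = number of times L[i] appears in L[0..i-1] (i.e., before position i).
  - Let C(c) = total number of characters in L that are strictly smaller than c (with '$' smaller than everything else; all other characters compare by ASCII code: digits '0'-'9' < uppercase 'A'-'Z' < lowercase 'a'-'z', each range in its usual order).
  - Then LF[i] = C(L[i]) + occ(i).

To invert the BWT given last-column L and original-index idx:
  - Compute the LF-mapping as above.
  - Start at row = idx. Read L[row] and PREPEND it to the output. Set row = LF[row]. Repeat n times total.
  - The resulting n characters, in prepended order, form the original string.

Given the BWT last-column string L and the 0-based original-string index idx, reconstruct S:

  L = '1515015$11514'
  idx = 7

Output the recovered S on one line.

LF mapping: 2 9 3 10 1 4 11 0 5 6 12 7 8
Walk LF starting at row 7, prepending L[row]:
  step 1: row=7, L[7]='$', prepend. Next row=LF[7]=0
  step 2: row=0, L[0]='1', prepend. Next row=LF[0]=2
  step 3: row=2, L[2]='1', prepend. Next row=LF[2]=3
  step 4: row=3, L[3]='5', prepend. Next row=LF[3]=10
  step 5: row=10, L[10]='5', prepend. Next row=LF[10]=12
  step 6: row=12, L[12]='4', prepend. Next row=LF[12]=8
  step 7: row=8, L[8]='1', prepend. Next row=LF[8]=5
  step 8: row=5, L[5]='1', prepend. Next row=LF[5]=4
  step 9: row=4, L[4]='0', prepend. Next row=LF[4]=1
  step 10: row=1, L[1]='5', prepend. Next row=LF[1]=9
  step 11: row=9, L[9]='1', prepend. Next row=LF[9]=6
  step 12: row=6, L[6]='5', prepend. Next row=LF[6]=11
  step 13: row=11, L[11]='1', prepend. Next row=LF[11]=7
Reversed output: 151501145511$

Answer: 151501145511$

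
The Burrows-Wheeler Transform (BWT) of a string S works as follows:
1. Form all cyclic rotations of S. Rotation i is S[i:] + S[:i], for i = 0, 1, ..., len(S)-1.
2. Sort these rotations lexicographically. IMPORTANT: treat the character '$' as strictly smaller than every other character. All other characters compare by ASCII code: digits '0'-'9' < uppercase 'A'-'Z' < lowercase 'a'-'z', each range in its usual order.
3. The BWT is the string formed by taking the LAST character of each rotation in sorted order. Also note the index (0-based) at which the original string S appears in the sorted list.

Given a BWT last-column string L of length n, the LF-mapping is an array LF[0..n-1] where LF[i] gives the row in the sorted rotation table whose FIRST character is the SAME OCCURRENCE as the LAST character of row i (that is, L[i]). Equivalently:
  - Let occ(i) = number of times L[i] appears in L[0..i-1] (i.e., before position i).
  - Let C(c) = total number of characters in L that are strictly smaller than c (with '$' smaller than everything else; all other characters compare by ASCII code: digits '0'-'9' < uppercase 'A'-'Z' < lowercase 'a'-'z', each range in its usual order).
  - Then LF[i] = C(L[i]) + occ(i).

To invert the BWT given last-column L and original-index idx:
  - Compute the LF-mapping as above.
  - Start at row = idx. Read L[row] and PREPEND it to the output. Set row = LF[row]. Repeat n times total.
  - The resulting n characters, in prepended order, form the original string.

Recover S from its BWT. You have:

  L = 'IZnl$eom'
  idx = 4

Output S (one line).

Answer: lemonZI$

Derivation:
LF mapping: 1 2 6 4 0 3 7 5
Walk LF starting at row 4, prepending L[row]:
  step 1: row=4, L[4]='$', prepend. Next row=LF[4]=0
  step 2: row=0, L[0]='I', prepend. Next row=LF[0]=1
  step 3: row=1, L[1]='Z', prepend. Next row=LF[1]=2
  step 4: row=2, L[2]='n', prepend. Next row=LF[2]=6
  step 5: row=6, L[6]='o', prepend. Next row=LF[6]=7
  step 6: row=7, L[7]='m', prepend. Next row=LF[7]=5
  step 7: row=5, L[5]='e', prepend. Next row=LF[5]=3
  step 8: row=3, L[3]='l', prepend. Next row=LF[3]=4
Reversed output: lemonZI$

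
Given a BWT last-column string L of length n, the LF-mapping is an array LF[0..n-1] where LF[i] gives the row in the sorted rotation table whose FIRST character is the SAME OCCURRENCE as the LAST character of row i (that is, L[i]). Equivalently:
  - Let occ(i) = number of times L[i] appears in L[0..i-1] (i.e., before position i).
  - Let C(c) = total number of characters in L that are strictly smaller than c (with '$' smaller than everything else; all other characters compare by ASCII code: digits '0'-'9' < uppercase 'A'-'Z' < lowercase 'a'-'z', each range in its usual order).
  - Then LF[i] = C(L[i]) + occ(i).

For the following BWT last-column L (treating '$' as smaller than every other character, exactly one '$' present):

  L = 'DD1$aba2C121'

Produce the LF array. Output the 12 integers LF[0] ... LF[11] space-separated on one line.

Char counts: '$':1, '1':3, '2':2, 'C':1, 'D':2, 'a':2, 'b':1
C (first-col start): C('$')=0, C('1')=1, C('2')=4, C('C')=6, C('D')=7, C('a')=9, C('b')=11
L[0]='D': occ=0, LF[0]=C('D')+0=7+0=7
L[1]='D': occ=1, LF[1]=C('D')+1=7+1=8
L[2]='1': occ=0, LF[2]=C('1')+0=1+0=1
L[3]='$': occ=0, LF[3]=C('$')+0=0+0=0
L[4]='a': occ=0, LF[4]=C('a')+0=9+0=9
L[5]='b': occ=0, LF[5]=C('b')+0=11+0=11
L[6]='a': occ=1, LF[6]=C('a')+1=9+1=10
L[7]='2': occ=0, LF[7]=C('2')+0=4+0=4
L[8]='C': occ=0, LF[8]=C('C')+0=6+0=6
L[9]='1': occ=1, LF[9]=C('1')+1=1+1=2
L[10]='2': occ=1, LF[10]=C('2')+1=4+1=5
L[11]='1': occ=2, LF[11]=C('1')+2=1+2=3

Answer: 7 8 1 0 9 11 10 4 6 2 5 3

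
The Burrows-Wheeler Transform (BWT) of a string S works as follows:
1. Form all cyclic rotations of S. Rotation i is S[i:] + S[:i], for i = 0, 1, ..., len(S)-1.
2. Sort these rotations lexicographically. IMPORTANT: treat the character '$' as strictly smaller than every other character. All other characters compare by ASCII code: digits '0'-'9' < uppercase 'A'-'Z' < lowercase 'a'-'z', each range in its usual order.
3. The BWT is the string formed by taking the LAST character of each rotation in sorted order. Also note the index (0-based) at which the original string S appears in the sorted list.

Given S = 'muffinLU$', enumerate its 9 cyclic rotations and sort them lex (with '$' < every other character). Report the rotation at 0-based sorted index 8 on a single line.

Answer: uffinLU$m

Derivation:
All 9 rotations (rotation i = S[i:]+S[:i]):
  rot[0] = muffinLU$
  rot[1] = uffinLU$m
  rot[2] = ffinLU$mu
  rot[3] = finLU$muf
  rot[4] = inLU$muff
  rot[5] = nLU$muffi
  rot[6] = LU$muffin
  rot[7] = U$muffinL
  rot[8] = $muffinLU
Sorted (with $ < everything):
  sorted[0] = $muffinLU
  sorted[1] = LU$muffin
  sorted[2] = U$muffinL
  sorted[3] = ffinLU$mu
  sorted[4] = finLU$muf
  sorted[5] = inLU$muff
  sorted[6] = muffinLU$
  sorted[7] = nLU$muffi
  sorted[8] = uffinLU$m
sorted[8] = uffinLU$m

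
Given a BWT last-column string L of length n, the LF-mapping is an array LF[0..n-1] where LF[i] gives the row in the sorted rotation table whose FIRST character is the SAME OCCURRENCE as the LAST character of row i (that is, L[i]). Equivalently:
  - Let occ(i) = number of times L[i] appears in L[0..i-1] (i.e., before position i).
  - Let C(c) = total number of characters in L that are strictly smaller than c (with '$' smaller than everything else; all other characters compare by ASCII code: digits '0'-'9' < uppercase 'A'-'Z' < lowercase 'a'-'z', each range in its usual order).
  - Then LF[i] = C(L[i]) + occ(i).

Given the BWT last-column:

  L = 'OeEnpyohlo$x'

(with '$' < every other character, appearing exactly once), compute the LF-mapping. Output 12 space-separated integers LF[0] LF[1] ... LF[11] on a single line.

Char counts: '$':1, 'E':1, 'O':1, 'e':1, 'h':1, 'l':1, 'n':1, 'o':2, 'p':1, 'x':1, 'y':1
C (first-col start): C('$')=0, C('E')=1, C('O')=2, C('e')=3, C('h')=4, C('l')=5, C('n')=6, C('o')=7, C('p')=9, C('x')=10, C('y')=11
L[0]='O': occ=0, LF[0]=C('O')+0=2+0=2
L[1]='e': occ=0, LF[1]=C('e')+0=3+0=3
L[2]='E': occ=0, LF[2]=C('E')+0=1+0=1
L[3]='n': occ=0, LF[3]=C('n')+0=6+0=6
L[4]='p': occ=0, LF[4]=C('p')+0=9+0=9
L[5]='y': occ=0, LF[5]=C('y')+0=11+0=11
L[6]='o': occ=0, LF[6]=C('o')+0=7+0=7
L[7]='h': occ=0, LF[7]=C('h')+0=4+0=4
L[8]='l': occ=0, LF[8]=C('l')+0=5+0=5
L[9]='o': occ=1, LF[9]=C('o')+1=7+1=8
L[10]='$': occ=0, LF[10]=C('$')+0=0+0=0
L[11]='x': occ=0, LF[11]=C('x')+0=10+0=10

Answer: 2 3 1 6 9 11 7 4 5 8 0 10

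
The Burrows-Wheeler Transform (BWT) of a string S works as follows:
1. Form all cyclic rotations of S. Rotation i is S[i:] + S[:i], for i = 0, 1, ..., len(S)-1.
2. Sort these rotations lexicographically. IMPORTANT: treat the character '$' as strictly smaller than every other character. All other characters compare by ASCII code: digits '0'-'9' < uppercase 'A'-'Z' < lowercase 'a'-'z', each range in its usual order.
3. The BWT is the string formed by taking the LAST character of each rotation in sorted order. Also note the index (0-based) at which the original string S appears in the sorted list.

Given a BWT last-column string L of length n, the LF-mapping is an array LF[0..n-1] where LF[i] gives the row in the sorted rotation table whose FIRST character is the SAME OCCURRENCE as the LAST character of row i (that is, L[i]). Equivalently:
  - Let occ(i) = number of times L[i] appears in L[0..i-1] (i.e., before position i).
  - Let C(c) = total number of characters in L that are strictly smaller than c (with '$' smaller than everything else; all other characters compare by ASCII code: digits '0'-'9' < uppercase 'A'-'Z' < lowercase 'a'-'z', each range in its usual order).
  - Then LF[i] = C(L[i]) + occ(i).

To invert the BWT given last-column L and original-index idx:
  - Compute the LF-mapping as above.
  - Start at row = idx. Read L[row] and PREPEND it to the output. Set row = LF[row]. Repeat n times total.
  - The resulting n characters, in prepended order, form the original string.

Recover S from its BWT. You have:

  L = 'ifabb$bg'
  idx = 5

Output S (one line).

LF mapping: 7 5 1 2 3 0 4 6
Walk LF starting at row 5, prepending L[row]:
  step 1: row=5, L[5]='$', prepend. Next row=LF[5]=0
  step 2: row=0, L[0]='i', prepend. Next row=LF[0]=7
  step 3: row=7, L[7]='g', prepend. Next row=LF[7]=6
  step 4: row=6, L[6]='b', prepend. Next row=LF[6]=4
  step 5: row=4, L[4]='b', prepend. Next row=LF[4]=3
  step 6: row=3, L[3]='b', prepend. Next row=LF[3]=2
  step 7: row=2, L[2]='a', prepend. Next row=LF[2]=1
  step 8: row=1, L[1]='f', prepend. Next row=LF[1]=5
Reversed output: fabbbgi$

Answer: fabbbgi$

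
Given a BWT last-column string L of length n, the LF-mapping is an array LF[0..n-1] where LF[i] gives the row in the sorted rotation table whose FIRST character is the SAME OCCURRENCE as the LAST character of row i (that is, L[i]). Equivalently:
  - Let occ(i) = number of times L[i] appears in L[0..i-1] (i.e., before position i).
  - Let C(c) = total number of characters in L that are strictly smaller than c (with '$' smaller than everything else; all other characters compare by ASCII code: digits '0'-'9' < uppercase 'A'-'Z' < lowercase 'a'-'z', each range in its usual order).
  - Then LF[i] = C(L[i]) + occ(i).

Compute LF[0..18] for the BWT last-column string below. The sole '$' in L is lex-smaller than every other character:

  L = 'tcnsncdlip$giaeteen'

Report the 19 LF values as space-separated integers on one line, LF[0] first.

Answer: 17 2 12 16 13 3 4 11 9 15 0 8 10 1 5 18 6 7 14

Derivation:
Char counts: '$':1, 'a':1, 'c':2, 'd':1, 'e':3, 'g':1, 'i':2, 'l':1, 'n':3, 'p':1, 's':1, 't':2
C (first-col start): C('$')=0, C('a')=1, C('c')=2, C('d')=4, C('e')=5, C('g')=8, C('i')=9, C('l')=11, C('n')=12, C('p')=15, C('s')=16, C('t')=17
L[0]='t': occ=0, LF[0]=C('t')+0=17+0=17
L[1]='c': occ=0, LF[1]=C('c')+0=2+0=2
L[2]='n': occ=0, LF[2]=C('n')+0=12+0=12
L[3]='s': occ=0, LF[3]=C('s')+0=16+0=16
L[4]='n': occ=1, LF[4]=C('n')+1=12+1=13
L[5]='c': occ=1, LF[5]=C('c')+1=2+1=3
L[6]='d': occ=0, LF[6]=C('d')+0=4+0=4
L[7]='l': occ=0, LF[7]=C('l')+0=11+0=11
L[8]='i': occ=0, LF[8]=C('i')+0=9+0=9
L[9]='p': occ=0, LF[9]=C('p')+0=15+0=15
L[10]='$': occ=0, LF[10]=C('$')+0=0+0=0
L[11]='g': occ=0, LF[11]=C('g')+0=8+0=8
L[12]='i': occ=1, LF[12]=C('i')+1=9+1=10
L[13]='a': occ=0, LF[13]=C('a')+0=1+0=1
L[14]='e': occ=0, LF[14]=C('e')+0=5+0=5
L[15]='t': occ=1, LF[15]=C('t')+1=17+1=18
L[16]='e': occ=1, LF[16]=C('e')+1=5+1=6
L[17]='e': occ=2, LF[17]=C('e')+2=5+2=7
L[18]='n': occ=2, LF[18]=C('n')+2=12+2=14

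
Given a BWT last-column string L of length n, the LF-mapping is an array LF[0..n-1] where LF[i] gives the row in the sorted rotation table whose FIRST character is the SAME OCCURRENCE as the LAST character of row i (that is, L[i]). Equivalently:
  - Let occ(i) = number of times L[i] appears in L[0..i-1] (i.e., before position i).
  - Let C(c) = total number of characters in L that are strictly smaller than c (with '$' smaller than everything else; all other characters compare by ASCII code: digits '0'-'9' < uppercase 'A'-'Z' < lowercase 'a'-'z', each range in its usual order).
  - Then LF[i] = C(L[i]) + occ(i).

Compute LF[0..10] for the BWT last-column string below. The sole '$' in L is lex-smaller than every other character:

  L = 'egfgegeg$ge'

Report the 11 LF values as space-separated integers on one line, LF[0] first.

Char counts: '$':1, 'e':4, 'f':1, 'g':5
C (first-col start): C('$')=0, C('e')=1, C('f')=5, C('g')=6
L[0]='e': occ=0, LF[0]=C('e')+0=1+0=1
L[1]='g': occ=0, LF[1]=C('g')+0=6+0=6
L[2]='f': occ=0, LF[2]=C('f')+0=5+0=5
L[3]='g': occ=1, LF[3]=C('g')+1=6+1=7
L[4]='e': occ=1, LF[4]=C('e')+1=1+1=2
L[5]='g': occ=2, LF[5]=C('g')+2=6+2=8
L[6]='e': occ=2, LF[6]=C('e')+2=1+2=3
L[7]='g': occ=3, LF[7]=C('g')+3=6+3=9
L[8]='$': occ=0, LF[8]=C('$')+0=0+0=0
L[9]='g': occ=4, LF[9]=C('g')+4=6+4=10
L[10]='e': occ=3, LF[10]=C('e')+3=1+3=4

Answer: 1 6 5 7 2 8 3 9 0 10 4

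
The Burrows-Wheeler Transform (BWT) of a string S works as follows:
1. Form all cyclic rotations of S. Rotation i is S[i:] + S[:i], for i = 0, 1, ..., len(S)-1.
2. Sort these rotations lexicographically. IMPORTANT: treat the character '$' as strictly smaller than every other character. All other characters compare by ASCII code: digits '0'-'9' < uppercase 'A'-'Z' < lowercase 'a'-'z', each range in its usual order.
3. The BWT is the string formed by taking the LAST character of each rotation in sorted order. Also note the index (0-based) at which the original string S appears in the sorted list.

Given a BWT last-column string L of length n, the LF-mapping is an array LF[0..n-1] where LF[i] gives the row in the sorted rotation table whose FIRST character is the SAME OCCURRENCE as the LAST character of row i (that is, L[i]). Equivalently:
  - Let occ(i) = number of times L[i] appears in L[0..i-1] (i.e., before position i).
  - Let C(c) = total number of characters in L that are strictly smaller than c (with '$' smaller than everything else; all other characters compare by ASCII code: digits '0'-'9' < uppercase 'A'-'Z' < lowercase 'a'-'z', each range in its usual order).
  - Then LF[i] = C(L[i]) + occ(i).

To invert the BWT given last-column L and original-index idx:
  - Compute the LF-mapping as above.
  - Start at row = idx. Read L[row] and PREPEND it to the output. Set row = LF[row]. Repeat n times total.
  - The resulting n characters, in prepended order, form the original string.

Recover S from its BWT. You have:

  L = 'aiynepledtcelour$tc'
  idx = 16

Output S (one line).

Answer: turtleencyclopedia$

Derivation:
LF mapping: 1 8 18 11 5 13 9 6 4 15 2 7 10 12 17 14 0 16 3
Walk LF starting at row 16, prepending L[row]:
  step 1: row=16, L[16]='$', prepend. Next row=LF[16]=0
  step 2: row=0, L[0]='a', prepend. Next row=LF[0]=1
  step 3: row=1, L[1]='i', prepend. Next row=LF[1]=8
  step 4: row=8, L[8]='d', prepend. Next row=LF[8]=4
  step 5: row=4, L[4]='e', prepend. Next row=LF[4]=5
  step 6: row=5, L[5]='p', prepend. Next row=LF[5]=13
  step 7: row=13, L[13]='o', prepend. Next row=LF[13]=12
  step 8: row=12, L[12]='l', prepend. Next row=LF[12]=10
  step 9: row=10, L[10]='c', prepend. Next row=LF[10]=2
  step 10: row=2, L[2]='y', prepend. Next row=LF[2]=18
  step 11: row=18, L[18]='c', prepend. Next row=LF[18]=3
  step 12: row=3, L[3]='n', prepend. Next row=LF[3]=11
  step 13: row=11, L[11]='e', prepend. Next row=LF[11]=7
  step 14: row=7, L[7]='e', prepend. Next row=LF[7]=6
  step 15: row=6, L[6]='l', prepend. Next row=LF[6]=9
  step 16: row=9, L[9]='t', prepend. Next row=LF[9]=15
  step 17: row=15, L[15]='r', prepend. Next row=LF[15]=14
  step 18: row=14, L[14]='u', prepend. Next row=LF[14]=17
  step 19: row=17, L[17]='t', prepend. Next row=LF[17]=16
Reversed output: turtleencyclopedia$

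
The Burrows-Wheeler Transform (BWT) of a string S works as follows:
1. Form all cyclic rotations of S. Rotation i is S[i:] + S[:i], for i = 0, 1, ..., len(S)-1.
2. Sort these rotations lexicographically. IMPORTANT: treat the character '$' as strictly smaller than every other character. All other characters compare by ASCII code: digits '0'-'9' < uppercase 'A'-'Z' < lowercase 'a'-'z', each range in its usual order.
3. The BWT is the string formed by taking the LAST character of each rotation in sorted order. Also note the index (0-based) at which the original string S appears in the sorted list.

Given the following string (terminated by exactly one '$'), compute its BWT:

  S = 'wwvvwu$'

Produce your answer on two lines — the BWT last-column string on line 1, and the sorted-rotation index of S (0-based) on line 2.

All 7 rotations (rotation i = S[i:]+S[:i]):
  rot[0] = wwvvwu$
  rot[1] = wvvwu$w
  rot[2] = vvwu$ww
  rot[3] = vwu$wwv
  rot[4] = wu$wwvv
  rot[5] = u$wwvvw
  rot[6] = $wwvvwu
Sorted (with $ < everything):
  sorted[0] = $wwvvwu  (last char: 'u')
  sorted[1] = u$wwvvw  (last char: 'w')
  sorted[2] = vvwu$ww  (last char: 'w')
  sorted[3] = vwu$wwv  (last char: 'v')
  sorted[4] = wu$wwvv  (last char: 'v')
  sorted[5] = wvvwu$w  (last char: 'w')
  sorted[6] = wwvvwu$  (last char: '$')
Last column: uwwvvw$
Original string S is at sorted index 6

Answer: uwwvvw$
6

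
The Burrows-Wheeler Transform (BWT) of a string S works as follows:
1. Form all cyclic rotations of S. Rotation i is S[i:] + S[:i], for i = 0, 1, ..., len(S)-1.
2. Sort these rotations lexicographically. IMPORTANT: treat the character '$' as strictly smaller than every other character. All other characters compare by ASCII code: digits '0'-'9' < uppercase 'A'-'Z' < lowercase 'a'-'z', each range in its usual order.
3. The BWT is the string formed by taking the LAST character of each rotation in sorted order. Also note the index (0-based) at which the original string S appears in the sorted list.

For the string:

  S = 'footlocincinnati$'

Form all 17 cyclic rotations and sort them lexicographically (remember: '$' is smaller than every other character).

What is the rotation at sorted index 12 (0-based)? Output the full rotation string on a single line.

Answer: ocincinnati$footl

Derivation:
All 17 rotations (rotation i = S[i:]+S[:i]):
  rot[0] = footlocincinnati$
  rot[1] = ootlocincinnati$f
  rot[2] = otlocincinnati$fo
  rot[3] = tlocincinnati$foo
  rot[4] = locincinnati$foot
  rot[5] = ocincinnati$footl
  rot[6] = cincinnati$footlo
  rot[7] = incinnati$footloc
  rot[8] = ncinnati$footloci
  rot[9] = cinnati$footlocin
  rot[10] = innati$footlocinc
  rot[11] = nnati$footlocinci
  rot[12] = nati$footlocincin
  rot[13] = ati$footlocincinn
  rot[14] = ti$footlocincinna
  rot[15] = i$footlocincinnat
  rot[16] = $footlocincinnati
Sorted (with $ < everything):
  sorted[0] = $footlocincinnati
  sorted[1] = ati$footlocincinn
  sorted[2] = cincinnati$footlo
  sorted[3] = cinnati$footlocin
  sorted[4] = footlocincinnati$
  sorted[5] = i$footlocincinnat
  sorted[6] = incinnati$footloc
  sorted[7] = innati$footlocinc
  sorted[8] = locincinnati$foot
  sorted[9] = nati$footlocincin
  sorted[10] = ncinnati$footloci
  sorted[11] = nnati$footlocinci
  sorted[12] = ocincinnati$footl
  sorted[13] = ootlocincinnati$f
  sorted[14] = otlocincinnati$fo
  sorted[15] = ti$footlocincinna
  sorted[16] = tlocincinnati$foo
sorted[12] = ocincinnati$footl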